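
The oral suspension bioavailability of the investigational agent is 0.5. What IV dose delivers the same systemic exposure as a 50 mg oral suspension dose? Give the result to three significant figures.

D_iv = 25.0 mg

Systemic exposure from an extravascular dose = F × D_ev, so the equivalent IV dose is F × D_ev.
D_iv = F × D_ev = 0.5 × 50 = 25 mg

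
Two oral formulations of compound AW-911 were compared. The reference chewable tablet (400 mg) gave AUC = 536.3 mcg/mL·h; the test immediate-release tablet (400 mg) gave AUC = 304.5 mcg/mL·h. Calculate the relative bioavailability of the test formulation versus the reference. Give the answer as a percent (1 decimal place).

F_rel = (AUC_test/D_test) / (AUC_ref/D_ref)
      = (304.5/400) / (536.3/400)
      = 0.76125 / 1.34075 = 0.5678 = 56.78%

F_rel = 56.8%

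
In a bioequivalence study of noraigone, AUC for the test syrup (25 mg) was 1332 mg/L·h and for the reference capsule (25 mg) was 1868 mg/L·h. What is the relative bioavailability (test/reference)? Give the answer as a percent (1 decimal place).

F_rel = (AUC_test/D_test) / (AUC_ref/D_ref)
      = (1332/25) / (1868/25)
      = 53.28 / 74.72 = 0.7131 = 71.31%

F_rel = 71.3%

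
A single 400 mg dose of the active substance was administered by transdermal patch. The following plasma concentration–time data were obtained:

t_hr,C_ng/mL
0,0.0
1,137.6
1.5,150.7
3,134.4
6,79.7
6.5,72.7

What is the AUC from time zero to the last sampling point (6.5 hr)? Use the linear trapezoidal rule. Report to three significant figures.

AUC = 714 ng/mL·hr

Trapezoidal AUC_0→6.5:
  [0→1]: (0.0+137.6)/2 × 1 = 68.8
  [1→1.5]: (137.6+150.7)/2 × 0.5 = 72.075
  [1.5→3]: (150.7+134.4)/2 × 1.5 = 213.825
  [3→6]: (134.4+79.7)/2 × 3 = 321.15
  [6→6.5]: (79.7+72.7)/2 × 0.5 = 38.1
  Sum = 713.95 ng/mL·hr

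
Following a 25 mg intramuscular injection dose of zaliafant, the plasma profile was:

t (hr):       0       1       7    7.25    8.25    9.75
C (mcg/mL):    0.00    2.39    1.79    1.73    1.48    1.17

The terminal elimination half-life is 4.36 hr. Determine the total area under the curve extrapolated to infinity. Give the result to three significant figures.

Trapezoidal AUC_0→9.75:
  [0→1]: (0.00+2.39)/2 × 1 = 1.195
  [1→7]: (2.39+1.79)/2 × 6 = 12.54
  [7→7.25]: (1.79+1.73)/2 × 0.25 = 0.44
  [7.25→8.25]: (1.73+1.48)/2 × 1 = 1.605
  [8.25→9.75]: (1.48+1.17)/2 × 1.5 = 1.9875
  Sum = 17.7675 mcg/mL·hr
k_e = ln2 / t½ = 0.693147 / 4.36 = 0.1590 hr^-1
Extrapolated tail: C_last / k_e = 1.17 / 0.159 = 7.358
AUC_0→∞ = 17.7675 + 7.358 = 25.1255 mcg/mL·hr

AUC = 25.1 mcg/mL·hr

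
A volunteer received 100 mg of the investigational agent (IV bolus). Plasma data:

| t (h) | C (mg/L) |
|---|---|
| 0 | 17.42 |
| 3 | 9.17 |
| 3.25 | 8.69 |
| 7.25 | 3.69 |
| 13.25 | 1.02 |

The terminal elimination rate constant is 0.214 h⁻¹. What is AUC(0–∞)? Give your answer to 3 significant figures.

Trapezoidal AUC_0→13.25:
  [0→3]: (17.42+9.17)/2 × 3 = 39.885
  [3→3.25]: (9.17+8.69)/2 × 0.25 = 2.2325
  [3.25→7.25]: (8.69+3.69)/2 × 4 = 24.76
  [7.25→13.25]: (3.69+1.02)/2 × 6 = 14.13
  Sum = 81.0075 mg/L·h
Extrapolated tail: C_last / k_e = 1.02 / 0.214 = 4.766
AUC_0→∞ = 81.0075 + 4.766 = 85.7735 mg/L·h

AUC = 85.8 mg/L·h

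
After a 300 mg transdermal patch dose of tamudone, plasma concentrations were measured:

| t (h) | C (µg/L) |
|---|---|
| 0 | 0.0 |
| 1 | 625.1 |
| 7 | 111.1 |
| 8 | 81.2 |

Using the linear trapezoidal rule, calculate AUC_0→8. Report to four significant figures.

AUC = 2617 µg/L·h

Trapezoidal AUC_0→8:
  [0→1]: (0.0+625.1)/2 × 1 = 312.55
  [1→7]: (625.1+111.1)/2 × 6 = 2208.6
  [7→8]: (111.1+81.2)/2 × 1 = 96.15
  Sum = 2617.3 µg/L·h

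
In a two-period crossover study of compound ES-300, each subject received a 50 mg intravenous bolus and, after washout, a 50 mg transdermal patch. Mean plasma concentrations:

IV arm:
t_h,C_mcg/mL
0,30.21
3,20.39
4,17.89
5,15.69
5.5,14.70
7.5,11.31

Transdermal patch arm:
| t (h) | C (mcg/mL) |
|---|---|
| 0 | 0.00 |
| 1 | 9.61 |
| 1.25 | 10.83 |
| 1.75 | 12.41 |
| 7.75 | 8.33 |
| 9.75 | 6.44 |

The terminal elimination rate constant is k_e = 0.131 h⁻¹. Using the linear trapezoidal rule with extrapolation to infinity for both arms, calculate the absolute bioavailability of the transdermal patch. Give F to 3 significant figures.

F = 0.601

Trapezoidal AUC_0→7.5 (IV):
  [0→3]: (30.21+20.39)/2 × 3 = 75.9
  [3→4]: (20.39+17.89)/2 × 1 = 19.14
  [4→5]: (17.89+15.69)/2 × 1 = 16.79
  [5→5.5]: (15.69+14.70)/2 × 0.5 = 7.5975
  [5.5→7.5]: (14.70+11.31)/2 × 2 = 26.01
  Sum = 145.4375 mcg/mL·h
IV tail: 11.31/0.131 = 86.336; AUC_iv,0→∞ = 145.4375 + 86.336 = 231.7735 mcg/mL·h
Trapezoidal AUC_0→9.75 (transdermal patch):
  [0→1]: (0.00+9.61)/2 × 1 = 4.805
  [1→1.25]: (9.61+10.83)/2 × 0.25 = 2.555
  [1.25→1.75]: (10.83+12.41)/2 × 0.5 = 5.81
  [1.75→7.75]: (12.41+8.33)/2 × 6 = 62.22
  [7.75→9.75]: (8.33+6.44)/2 × 2 = 14.77
  Sum = 90.16 mcg/mL·h
transdermal patch tail: 6.44/0.131 = 49.160; AUC_ev,0→∞ = 90.16 + 49.160 = 139.32 mcg/mL·h
F = (AUC_ev/D_ev)/(AUC_iv/D_iv) = (139.32/50)/(231.7735/50) = 2.7864/4.63547 = 0.6011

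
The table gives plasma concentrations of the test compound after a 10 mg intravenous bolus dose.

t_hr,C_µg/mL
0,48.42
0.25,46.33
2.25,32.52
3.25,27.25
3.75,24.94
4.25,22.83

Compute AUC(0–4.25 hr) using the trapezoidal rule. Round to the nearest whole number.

Trapezoidal AUC_0→4.25:
  [0→0.25]: (48.42+46.33)/2 × 0.25 = 11.84375
  [0.25→2.25]: (46.33+32.52)/2 × 2 = 78.85
  [2.25→3.25]: (32.52+27.25)/2 × 1 = 29.885
  [3.25→3.75]: (27.25+24.94)/2 × 0.5 = 13.0475
  [3.75→4.25]: (24.94+22.83)/2 × 0.5 = 11.9425
  Sum = 145.56875 µg/mL·hr

AUC = 146 µg/mL·hr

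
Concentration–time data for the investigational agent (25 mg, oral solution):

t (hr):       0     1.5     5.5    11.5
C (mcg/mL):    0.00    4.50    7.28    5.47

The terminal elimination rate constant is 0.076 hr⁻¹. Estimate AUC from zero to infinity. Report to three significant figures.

AUC = 137 mcg/mL·hr

Trapezoidal AUC_0→11.5:
  [0→1.5]: (0.00+4.50)/2 × 1.5 = 3.375
  [1.5→5.5]: (4.50+7.28)/2 × 4 = 23.56
  [5.5→11.5]: (7.28+5.47)/2 × 6 = 38.25
  Sum = 65.185 mcg/mL·hr
Extrapolated tail: C_last / k_e = 5.47 / 0.076 = 71.974
AUC_0→∞ = 65.185 + 71.974 = 137.159 mcg/mL·hr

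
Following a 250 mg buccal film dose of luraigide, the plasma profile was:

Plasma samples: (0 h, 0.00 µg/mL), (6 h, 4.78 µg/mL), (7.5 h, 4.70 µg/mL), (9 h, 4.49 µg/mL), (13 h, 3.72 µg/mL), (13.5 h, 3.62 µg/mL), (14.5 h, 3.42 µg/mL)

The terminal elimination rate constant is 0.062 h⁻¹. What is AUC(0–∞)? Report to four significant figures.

Trapezoidal AUC_0→14.5:
  [0→6]: (0.00+4.78)/2 × 6 = 14.34
  [6→7.5]: (4.78+4.70)/2 × 1.5 = 7.11
  [7.5→9]: (4.70+4.49)/2 × 1.5 = 6.8925
  [9→13]: (4.49+3.72)/2 × 4 = 16.42
  [13→13.5]: (3.72+3.62)/2 × 0.5 = 1.835
  [13.5→14.5]: (3.62+3.42)/2 × 1 = 3.52
  Sum = 50.1175 µg/mL·h
Extrapolated tail: C_last / k_e = 3.42 / 0.062 = 55.161
AUC_0→∞ = 50.1175 + 55.161 = 105.2785 µg/mL·h

AUC = 105.3 µg/mL·h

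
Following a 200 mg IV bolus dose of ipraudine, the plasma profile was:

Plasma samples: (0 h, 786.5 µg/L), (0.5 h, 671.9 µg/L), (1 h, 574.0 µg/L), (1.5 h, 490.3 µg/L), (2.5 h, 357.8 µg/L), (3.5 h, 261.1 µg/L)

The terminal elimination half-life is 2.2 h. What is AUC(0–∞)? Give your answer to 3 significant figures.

Trapezoidal AUC_0→3.5:
  [0→0.5]: (786.5+671.9)/2 × 0.5 = 364.6
  [0.5→1]: (671.9+574.0)/2 × 0.5 = 311.475
  [1→1.5]: (574.0+490.3)/2 × 0.5 = 266.075
  [1.5→2.5]: (490.3+357.8)/2 × 1 = 424.05
  [2.5→3.5]: (357.8+261.1)/2 × 1 = 309.45
  Sum = 1675.65 µg/L·h
k_e = ln2 / t½ = 0.693147 / 2.2 = 0.3151 h^-1
Extrapolated tail: C_last / k_e = 261.1 / 0.3151 = 828.626
AUC_0→∞ = 1675.65 + 828.626 = 2504.276 µg/L·h

AUC = 2500 µg/L·h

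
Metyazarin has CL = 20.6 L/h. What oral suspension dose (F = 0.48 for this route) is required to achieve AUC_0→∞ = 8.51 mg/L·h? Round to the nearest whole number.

Dose = 365 mg

Dose = CL × AUC_0→∞ / F
     = 20.6 × 8.51 / 0.48 = 365.221 mg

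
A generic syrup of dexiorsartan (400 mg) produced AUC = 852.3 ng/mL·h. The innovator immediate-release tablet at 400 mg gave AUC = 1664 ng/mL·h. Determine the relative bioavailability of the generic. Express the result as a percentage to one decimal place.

F_rel = (AUC_test/D_test) / (AUC_ref/D_ref)
      = (852.3/400) / (1664/400)
      = 2.13075 / 4.16 = 0.5122 = 51.22%

F_rel = 51.2%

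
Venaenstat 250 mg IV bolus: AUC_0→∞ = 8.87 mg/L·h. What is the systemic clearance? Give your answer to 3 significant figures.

CL = Dose_iv / AUC_0→∞
   = 250 / 8.87 = 28.1849 L/h

CL = 28.2 L/h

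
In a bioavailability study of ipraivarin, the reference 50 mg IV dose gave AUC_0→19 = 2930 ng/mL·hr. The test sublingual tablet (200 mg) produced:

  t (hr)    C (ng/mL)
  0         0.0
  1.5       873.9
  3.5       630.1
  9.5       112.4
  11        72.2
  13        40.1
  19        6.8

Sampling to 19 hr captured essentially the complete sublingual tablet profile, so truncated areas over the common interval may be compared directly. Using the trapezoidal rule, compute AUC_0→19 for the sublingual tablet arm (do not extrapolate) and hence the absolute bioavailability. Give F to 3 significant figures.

F = 0.408

Trapezoidal AUC_0→19 (sublingual tablet):
  [0→1.5]: (0.0+873.9)/2 × 1.5 = 655.425
  [1.5→3.5]: (873.9+630.1)/2 × 2 = 1504.0
  [3.5→9.5]: (630.1+112.4)/2 × 6 = 2227.5
  [9.5→11]: (112.4+72.2)/2 × 1.5 = 138.45
  [11→13]: (72.2+40.1)/2 × 2 = 112.3
  [13→19]: (40.1+6.8)/2 × 6 = 140.7
  Sum = 4778.375 ng/mL·hr
F = (AUC_ev/D_ev)/(AUC_iv/D_iv) = (4778.375/200)/(2930/50) = 23.891875/58.6 = 0.4077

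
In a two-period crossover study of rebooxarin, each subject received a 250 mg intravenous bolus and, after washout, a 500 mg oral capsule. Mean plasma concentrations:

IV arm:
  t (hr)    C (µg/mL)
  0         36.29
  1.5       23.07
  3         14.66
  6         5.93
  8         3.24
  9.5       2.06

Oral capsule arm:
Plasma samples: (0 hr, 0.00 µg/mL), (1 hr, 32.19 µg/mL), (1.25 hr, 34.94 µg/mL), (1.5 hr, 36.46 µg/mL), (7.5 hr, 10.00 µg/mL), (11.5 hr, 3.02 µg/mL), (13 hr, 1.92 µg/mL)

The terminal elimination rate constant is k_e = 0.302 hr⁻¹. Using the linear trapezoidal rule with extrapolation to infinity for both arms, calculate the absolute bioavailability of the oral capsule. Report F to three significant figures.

F = 0.845

Trapezoidal AUC_0→9.5 (IV):
  [0→1.5]: (36.29+23.07)/2 × 1.5 = 44.52
  [1.5→3]: (23.07+14.66)/2 × 1.5 = 28.2975
  [3→6]: (14.66+5.93)/2 × 3 = 30.885
  [6→8]: (5.93+3.24)/2 × 2 = 9.17
  [8→9.5]: (3.24+2.06)/2 × 1.5 = 3.975
  Sum = 116.8475 µg/mL·hr
IV tail: 2.06/0.302 = 6.821; AUC_iv,0→∞ = 116.8475 + 6.821 = 123.6685 µg/mL·hr
Trapezoidal AUC_0→13 (oral capsule):
  [0→1]: (0.00+32.19)/2 × 1 = 16.095
  [1→1.25]: (32.19+34.94)/2 × 0.25 = 8.39125
  [1.25→1.5]: (34.94+36.46)/2 × 0.25 = 8.925
  [1.5→7.5]: (36.46+10.00)/2 × 6 = 139.38
  [7.5→11.5]: (10.00+3.02)/2 × 4 = 26.04
  [11.5→13]: (3.02+1.92)/2 × 1.5 = 3.705
  Sum = 202.53625 µg/mL·hr
oral capsule tail: 1.92/0.302 = 6.358; AUC_ev,0→∞ = 202.53625 + 6.358 = 208.89425 µg/mL·hr
F = (AUC_ev/D_ev)/(AUC_iv/D_iv) = (208.89425/500)/(123.6685/250) = 0.4177885/0.494674 = 0.8446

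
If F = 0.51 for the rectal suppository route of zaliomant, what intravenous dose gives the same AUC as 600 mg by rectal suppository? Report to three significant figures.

D_iv = 306 mg

Systemic exposure from an extravascular dose = F × D_ev, so the equivalent IV dose is F × D_ev.
D_iv = F × D_ev = 0.51 × 600 = 306 mg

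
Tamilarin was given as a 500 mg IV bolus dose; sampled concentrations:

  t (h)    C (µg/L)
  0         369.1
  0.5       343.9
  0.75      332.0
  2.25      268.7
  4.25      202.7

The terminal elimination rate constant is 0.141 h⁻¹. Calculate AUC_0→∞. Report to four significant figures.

Trapezoidal AUC_0→4.25:
  [0→0.5]: (369.1+343.9)/2 × 0.5 = 178.25
  [0.5→0.75]: (343.9+332.0)/2 × 0.25 = 84.4875
  [0.75→2.25]: (332.0+268.7)/2 × 1.5 = 450.525
  [2.25→4.25]: (268.7+202.7)/2 × 2 = 471.4
  Sum = 1184.6625 µg/L·h
Extrapolated tail: C_last / k_e = 202.7 / 0.141 = 1437.589
AUC_0→∞ = 1184.6625 + 1437.589 = 2622.2515 µg/L·h

AUC = 2622 µg/L·h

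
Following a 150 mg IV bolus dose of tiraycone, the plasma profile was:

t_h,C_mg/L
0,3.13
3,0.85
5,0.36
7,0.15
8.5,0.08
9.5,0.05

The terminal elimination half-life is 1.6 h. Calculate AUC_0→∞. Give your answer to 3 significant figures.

Trapezoidal AUC_0→9.5:
  [0→3]: (3.13+0.85)/2 × 3 = 5.97
  [3→5]: (0.85+0.36)/2 × 2 = 1.21
  [5→7]: (0.36+0.15)/2 × 2 = 0.51
  [7→8.5]: (0.15+0.08)/2 × 1.5 = 0.1725
  [8.5→9.5]: (0.08+0.05)/2 × 1 = 0.065
  Sum = 7.9275 mg/L·h
k_e = ln2 / t½ = 0.693147 / 1.6 = 0.4332 h^-1
Extrapolated tail: C_last / k_e = 0.05 / 0.4332 = 0.115
AUC_0→∞ = 7.9275 + 0.115 = 8.0425 mg/L·h

AUC = 8.04 mg/L·h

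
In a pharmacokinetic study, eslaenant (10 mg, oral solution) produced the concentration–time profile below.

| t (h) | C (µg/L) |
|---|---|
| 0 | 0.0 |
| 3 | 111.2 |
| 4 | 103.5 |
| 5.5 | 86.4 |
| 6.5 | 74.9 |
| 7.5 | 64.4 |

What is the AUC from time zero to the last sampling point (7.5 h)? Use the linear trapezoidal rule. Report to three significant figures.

Trapezoidal AUC_0→7.5:
  [0→3]: (0.0+111.2)/2 × 3 = 166.8
  [3→4]: (111.2+103.5)/2 × 1 = 107.35
  [4→5.5]: (103.5+86.4)/2 × 1.5 = 142.425
  [5.5→6.5]: (86.4+74.9)/2 × 1 = 80.65
  [6.5→7.5]: (74.9+64.4)/2 × 1 = 69.65
  Sum = 566.875 µg/L·h

AUC = 567 µg/L·h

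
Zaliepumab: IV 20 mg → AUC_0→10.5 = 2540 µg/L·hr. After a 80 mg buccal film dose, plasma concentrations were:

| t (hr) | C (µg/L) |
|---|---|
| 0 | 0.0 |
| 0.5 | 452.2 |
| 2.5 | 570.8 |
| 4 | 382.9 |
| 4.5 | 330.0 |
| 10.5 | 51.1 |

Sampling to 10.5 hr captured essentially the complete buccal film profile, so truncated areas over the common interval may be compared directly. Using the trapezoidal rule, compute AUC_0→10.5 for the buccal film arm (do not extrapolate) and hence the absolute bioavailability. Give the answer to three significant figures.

F = 0.312

Trapezoidal AUC_0→10.5 (buccal film):
  [0→0.5]: (0.0+452.2)/2 × 0.5 = 113.05
  [0.5→2.5]: (452.2+570.8)/2 × 2 = 1023.0
  [2.5→4]: (570.8+382.9)/2 × 1.5 = 715.275
  [4→4.5]: (382.9+330.0)/2 × 0.5 = 178.225
  [4.5→10.5]: (330.0+51.1)/2 × 6 = 1143.3
  Sum = 3172.85 µg/L·hr
F = (AUC_ev/D_ev)/(AUC_iv/D_iv) = (3172.85/80)/(2540/20) = 39.660625/127 = 0.3123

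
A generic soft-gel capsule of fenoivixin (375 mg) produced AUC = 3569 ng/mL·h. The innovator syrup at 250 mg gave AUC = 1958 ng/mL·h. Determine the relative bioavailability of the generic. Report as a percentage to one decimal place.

F_rel = (AUC_test/D_test) / (AUC_ref/D_ref)
      = (3569/375) / (1958/250)
      = 9.51733 / 7.832 = 1.2152 = 121.52%

F_rel = 121.5%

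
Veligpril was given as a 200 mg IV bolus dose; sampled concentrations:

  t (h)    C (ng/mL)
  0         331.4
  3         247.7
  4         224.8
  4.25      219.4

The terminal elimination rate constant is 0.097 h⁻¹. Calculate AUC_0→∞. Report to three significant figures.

Trapezoidal AUC_0→4.25:
  [0→3]: (331.4+247.7)/2 × 3 = 868.65
  [3→4]: (247.7+224.8)/2 × 1 = 236.25
  [4→4.25]: (224.8+219.4)/2 × 0.25 = 55.525
  Sum = 1160.425 ng/mL·h
Extrapolated tail: C_last / k_e = 219.4 / 0.097 = 2261.856
AUC_0→∞ = 1160.425 + 2261.856 = 3422.281 ng/mL·h

AUC = 3420 ng/mL·h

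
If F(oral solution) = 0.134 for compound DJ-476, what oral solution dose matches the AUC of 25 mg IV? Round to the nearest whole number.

For equal systemic exposure: F × D_ev = D_iv
D_ev = D_iv / F = 25 / 0.134 = 186.567 mg

D_oral = 187 mg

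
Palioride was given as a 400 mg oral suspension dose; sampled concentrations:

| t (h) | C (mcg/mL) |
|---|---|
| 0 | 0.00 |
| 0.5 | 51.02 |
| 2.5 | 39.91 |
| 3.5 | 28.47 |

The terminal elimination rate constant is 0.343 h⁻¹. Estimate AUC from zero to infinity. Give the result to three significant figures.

Trapezoidal AUC_0→3.5:
  [0→0.5]: (0.00+51.02)/2 × 0.5 = 12.755
  [0.5→2.5]: (51.02+39.91)/2 × 2 = 90.93
  [2.5→3.5]: (39.91+28.47)/2 × 1 = 34.19
  Sum = 137.875 mcg/mL·h
Extrapolated tail: C_last / k_e = 28.47 / 0.343 = 83.003
AUC_0→∞ = 137.875 + 83.003 = 220.878 mcg/mL·h

AUC = 221 mcg/mL·h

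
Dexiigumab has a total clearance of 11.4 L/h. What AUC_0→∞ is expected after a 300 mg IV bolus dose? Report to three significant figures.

AUC_0→∞ = Dose_iv / CL
        = 300 / 11.4 = 26.3158 mg/L·h

AUC = 26.3 mg/L·h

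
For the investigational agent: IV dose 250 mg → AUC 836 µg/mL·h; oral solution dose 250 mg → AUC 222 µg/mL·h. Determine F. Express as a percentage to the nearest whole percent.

F = (AUC_ev / D_ev) / (AUC_iv / D_iv)
  = (222/250) / (836/250)
  = 0.888 / 3.344 = 0.2656
  = 26.56%

F = 27%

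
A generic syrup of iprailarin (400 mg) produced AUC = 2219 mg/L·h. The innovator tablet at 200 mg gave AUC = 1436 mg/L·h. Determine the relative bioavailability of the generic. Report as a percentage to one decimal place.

F_rel = (AUC_test/D_test) / (AUC_ref/D_ref)
      = (2219/400) / (1436/200)
      = 5.5475 / 7.18 = 0.7726 = 77.26%

F_rel = 77.3%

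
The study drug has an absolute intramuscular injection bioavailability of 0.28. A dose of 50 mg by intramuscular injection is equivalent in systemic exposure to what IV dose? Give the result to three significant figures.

D_iv = 14.0 mg

Systemic exposure from an extravascular dose = F × D_ev, so the equivalent IV dose is F × D_ev.
D_iv = F × D_ev = 0.28 × 50 = 14 mg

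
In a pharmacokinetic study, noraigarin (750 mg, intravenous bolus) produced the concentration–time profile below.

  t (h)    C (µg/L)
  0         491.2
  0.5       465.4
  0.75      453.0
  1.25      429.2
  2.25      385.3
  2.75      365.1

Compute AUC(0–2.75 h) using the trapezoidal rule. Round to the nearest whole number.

Trapezoidal AUC_0→2.75:
  [0→0.5]: (491.2+465.4)/2 × 0.5 = 239.15
  [0.5→0.75]: (465.4+453.0)/2 × 0.25 = 114.8
  [0.75→1.25]: (453.0+429.2)/2 × 0.5 = 220.55
  [1.25→2.25]: (429.2+385.3)/2 × 1 = 407.25
  [2.25→2.75]: (385.3+365.1)/2 × 0.5 = 187.6
  Sum = 1169.35 µg/L·h

AUC = 1169 µg/L·h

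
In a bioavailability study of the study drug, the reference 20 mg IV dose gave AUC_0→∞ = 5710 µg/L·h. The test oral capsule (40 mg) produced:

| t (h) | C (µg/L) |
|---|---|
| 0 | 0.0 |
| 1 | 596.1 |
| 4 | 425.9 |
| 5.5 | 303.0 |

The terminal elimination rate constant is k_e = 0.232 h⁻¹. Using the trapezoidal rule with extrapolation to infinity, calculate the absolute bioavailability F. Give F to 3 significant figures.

Trapezoidal AUC_0→5.5 (oral capsule):
  [0→1]: (0.0+596.1)/2 × 1 = 298.05
  [1→4]: (596.1+425.9)/2 × 3 = 1533.0
  [4→5.5]: (425.9+303.0)/2 × 1.5 = 546.675
  Sum = 2377.725 µg/L·h
Tail: C_last/k_e = 303.0/0.232 = 1306.034
AUC_0→∞ (oral capsule) = 2377.725 + 1306.034 = 3683.759 µg/L·h
F = (AUC_ev/D_ev)/(AUC_iv/D_iv) = (3683.759/40)/(5710/20) = 92.093975/285.5 = 0.3226

F = 0.323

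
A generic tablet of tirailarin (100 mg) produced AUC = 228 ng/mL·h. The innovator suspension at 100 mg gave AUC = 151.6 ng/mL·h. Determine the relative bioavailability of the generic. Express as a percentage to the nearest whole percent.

F_rel = (AUC_test/D_test) / (AUC_ref/D_ref)
      = (228/100) / (151.6/100)
      = 2.28 / 1.516 = 1.5040 = 150.40%

F_rel = 150%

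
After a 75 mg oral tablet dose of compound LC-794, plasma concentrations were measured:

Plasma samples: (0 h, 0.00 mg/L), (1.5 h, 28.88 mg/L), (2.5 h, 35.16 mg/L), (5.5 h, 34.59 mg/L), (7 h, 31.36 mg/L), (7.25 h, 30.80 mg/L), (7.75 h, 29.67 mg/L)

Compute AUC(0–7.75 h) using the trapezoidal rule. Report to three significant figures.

Trapezoidal AUC_0→7.75:
  [0→1.5]: (0.00+28.88)/2 × 1.5 = 21.66
  [1.5→2.5]: (28.88+35.16)/2 × 1 = 32.02
  [2.5→5.5]: (35.16+34.59)/2 × 3 = 104.625
  [5.5→7]: (34.59+31.36)/2 × 1.5 = 49.4625
  [7→7.25]: (31.36+30.80)/2 × 0.25 = 7.77
  [7.25→7.75]: (30.80+29.67)/2 × 0.5 = 15.1175
  Sum = 230.655 mg/L·h

AUC = 231 mg/L·h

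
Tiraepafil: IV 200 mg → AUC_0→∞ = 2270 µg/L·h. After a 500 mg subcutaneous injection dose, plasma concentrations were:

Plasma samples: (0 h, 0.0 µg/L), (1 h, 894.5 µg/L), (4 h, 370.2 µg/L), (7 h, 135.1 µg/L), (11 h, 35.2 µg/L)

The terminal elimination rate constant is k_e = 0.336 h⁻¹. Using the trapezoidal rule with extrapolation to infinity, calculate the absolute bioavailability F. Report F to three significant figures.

Trapezoidal AUC_0→11 (subcutaneous injection):
  [0→1]: (0.0+894.5)/2 × 1 = 447.25
  [1→4]: (894.5+370.2)/2 × 3 = 1897.05
  [4→7]: (370.2+135.1)/2 × 3 = 757.95
  [7→11]: (135.1+35.2)/2 × 4 = 340.6
  Sum = 3442.85 µg/L·h
Tail: C_last/k_e = 35.2/0.336 = 104.762
AUC_0→∞ (subcutaneous injection) = 3442.85 + 104.762 = 3547.612 µg/L·h
F = (AUC_ev/D_ev)/(AUC_iv/D_iv) = (3547.612/500)/(2270/200) = 7.095224/11.35 = 0.6251

F = 0.625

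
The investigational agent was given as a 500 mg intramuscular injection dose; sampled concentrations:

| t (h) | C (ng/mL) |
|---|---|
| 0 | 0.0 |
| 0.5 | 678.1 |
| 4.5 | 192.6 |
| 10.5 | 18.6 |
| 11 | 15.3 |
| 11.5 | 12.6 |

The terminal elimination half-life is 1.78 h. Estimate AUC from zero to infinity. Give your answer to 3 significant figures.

Trapezoidal AUC_0→11.5:
  [0→0.5]: (0.0+678.1)/2 × 0.5 = 169.525
  [0.5→4.5]: (678.1+192.6)/2 × 4 = 1741.4
  [4.5→10.5]: (192.6+18.6)/2 × 6 = 633.6
  [10.5→11]: (18.6+15.3)/2 × 0.5 = 8.475
  [11→11.5]: (15.3+12.6)/2 × 0.5 = 6.975
  Sum = 2559.975 ng/mL·h
k_e = ln2 / t½ = 0.693147 / 1.78 = 0.3894 h^-1
Extrapolated tail: C_last / k_e = 12.6 / 0.3894 = 32.357
AUC_0→∞ = 2559.975 + 32.357 = 2592.332 ng/mL·h

AUC = 2590 ng/mL·h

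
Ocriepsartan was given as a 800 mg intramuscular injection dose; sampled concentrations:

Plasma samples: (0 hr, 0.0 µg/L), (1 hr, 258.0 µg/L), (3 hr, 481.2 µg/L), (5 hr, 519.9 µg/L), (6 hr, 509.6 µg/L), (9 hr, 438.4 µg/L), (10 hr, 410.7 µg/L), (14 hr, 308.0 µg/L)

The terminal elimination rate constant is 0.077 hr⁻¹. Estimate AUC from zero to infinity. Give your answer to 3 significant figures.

Trapezoidal AUC_0→14:
  [0→1]: (0.0+258.0)/2 × 1 = 129.0
  [1→3]: (258.0+481.2)/2 × 2 = 739.2
  [3→5]: (481.2+519.9)/2 × 2 = 1001.1
  [5→6]: (519.9+509.6)/2 × 1 = 514.75
  [6→9]: (509.6+438.4)/2 × 3 = 1422.0
  [9→10]: (438.4+410.7)/2 × 1 = 424.55
  [10→14]: (410.7+308.0)/2 × 4 = 1437.4
  Sum = 5668.0 µg/L·hr
Extrapolated tail: C_last / k_e = 308.0 / 0.077 = 4000.000
AUC_0→∞ = 5668.0 + 4000.000 = 9668.0 µg/L·hr

AUC = 9670 µg/L·hr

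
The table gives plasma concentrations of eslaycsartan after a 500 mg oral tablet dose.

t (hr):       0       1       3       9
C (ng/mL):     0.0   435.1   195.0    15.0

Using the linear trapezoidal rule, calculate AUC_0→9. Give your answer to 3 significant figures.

Trapezoidal AUC_0→9:
  [0→1]: (0.0+435.1)/2 × 1 = 217.55
  [1→3]: (435.1+195.0)/2 × 2 = 630.1
  [3→9]: (195.0+15.0)/2 × 6 = 630.0
  Sum = 1477.65 ng/mL·hr

AUC = 1480 ng/mL·hr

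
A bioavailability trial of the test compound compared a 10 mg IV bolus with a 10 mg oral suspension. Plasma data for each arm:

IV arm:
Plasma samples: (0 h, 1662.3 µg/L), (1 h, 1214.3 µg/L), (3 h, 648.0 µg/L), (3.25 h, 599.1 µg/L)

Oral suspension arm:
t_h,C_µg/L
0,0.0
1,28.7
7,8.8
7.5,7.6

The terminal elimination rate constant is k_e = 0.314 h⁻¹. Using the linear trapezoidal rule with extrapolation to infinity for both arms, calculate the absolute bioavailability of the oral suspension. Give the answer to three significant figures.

F = 0.0289

Trapezoidal AUC_0→3.25 (IV):
  [0→1]: (1662.3+1214.3)/2 × 1 = 1438.3
  [1→3]: (1214.3+648.0)/2 × 2 = 1862.3
  [3→3.25]: (648.0+599.1)/2 × 0.25 = 155.8875
  Sum = 3456.4875 µg/L·h
IV tail: 599.1/0.314 = 1907.962; AUC_iv,0→∞ = 3456.4875 + 1907.962 = 5364.4495 µg/L·h
Trapezoidal AUC_0→7.5 (oral suspension):
  [0→1]: (0.0+28.7)/2 × 1 = 14.35
  [1→7]: (28.7+8.8)/2 × 6 = 112.5
  [7→7.5]: (8.8+7.6)/2 × 0.5 = 4.1
  Sum = 130.95 µg/L·h
oral suspension tail: 7.6/0.314 = 24.204; AUC_ev,0→∞ = 130.95 + 24.204 = 155.154 µg/L·h
F = (AUC_ev/D_ev)/(AUC_iv/D_iv) = (155.154/10)/(5364.4495/10) = 15.5154/536.44495 = 0.0289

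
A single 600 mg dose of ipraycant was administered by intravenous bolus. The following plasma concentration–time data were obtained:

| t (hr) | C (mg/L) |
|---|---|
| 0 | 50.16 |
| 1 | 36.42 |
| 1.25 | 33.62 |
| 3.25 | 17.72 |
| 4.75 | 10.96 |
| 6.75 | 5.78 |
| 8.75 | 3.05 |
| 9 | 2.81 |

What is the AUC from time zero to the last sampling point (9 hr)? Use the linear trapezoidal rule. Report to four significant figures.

AUC = 151.2 mg/L·hr

Trapezoidal AUC_0→9:
  [0→1]: (50.16+36.42)/2 × 1 = 43.29
  [1→1.25]: (36.42+33.62)/2 × 0.25 = 8.755
  [1.25→3.25]: (33.62+17.72)/2 × 2 = 51.34
  [3.25→4.75]: (17.72+10.96)/2 × 1.5 = 21.51
  [4.75→6.75]: (10.96+5.78)/2 × 2 = 16.74
  [6.75→8.75]: (5.78+3.05)/2 × 2 = 8.83
  [8.75→9]: (3.05+2.81)/2 × 0.25 = 0.7325
  Sum = 151.1975 mg/L·hr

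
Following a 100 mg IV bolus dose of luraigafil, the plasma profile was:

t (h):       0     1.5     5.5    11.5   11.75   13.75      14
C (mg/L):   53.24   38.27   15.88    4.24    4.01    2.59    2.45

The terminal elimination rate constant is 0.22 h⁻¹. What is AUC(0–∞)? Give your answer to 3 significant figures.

Trapezoidal AUC_0→14:
  [0→1.5]: (53.24+38.27)/2 × 1.5 = 68.6325
  [1.5→5.5]: (38.27+15.88)/2 × 4 = 108.3
  [5.5→11.5]: (15.88+4.24)/2 × 6 = 60.36
  [11.5→11.75]: (4.24+4.01)/2 × 0.25 = 1.03125
  [11.75→13.75]: (4.01+2.59)/2 × 2 = 6.6
  [13.75→14]: (2.59+2.45)/2 × 0.25 = 0.63
  Sum = 245.55375 mg/L·h
Extrapolated tail: C_last / k_e = 2.45 / 0.22 = 11.136
AUC_0→∞ = 245.55375 + 11.136 = 256.68975 mg/L·h

AUC = 257 mg/L·h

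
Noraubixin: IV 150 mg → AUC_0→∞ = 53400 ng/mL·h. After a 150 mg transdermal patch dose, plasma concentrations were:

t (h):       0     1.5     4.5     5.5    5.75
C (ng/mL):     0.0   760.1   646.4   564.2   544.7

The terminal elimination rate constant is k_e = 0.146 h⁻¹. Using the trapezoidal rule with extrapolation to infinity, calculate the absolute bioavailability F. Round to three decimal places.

F = 0.134

Trapezoidal AUC_0→5.75 (transdermal patch):
  [0→1.5]: (0.0+760.1)/2 × 1.5 = 570.075
  [1.5→4.5]: (760.1+646.4)/2 × 3 = 2109.75
  [4.5→5.5]: (646.4+564.2)/2 × 1 = 605.3
  [5.5→5.75]: (564.2+544.7)/2 × 0.25 = 138.6125
  Sum = 3423.7375 ng/mL·h
Tail: C_last/k_e = 544.7/0.146 = 3730.822
AUC_0→∞ (transdermal patch) = 3423.7375 + 3730.822 = 7154.5595 ng/mL·h
F = (AUC_ev/D_ev)/(AUC_iv/D_iv) = (7154.5595/150)/(53400/150) = 47.6971/356 = 0.1340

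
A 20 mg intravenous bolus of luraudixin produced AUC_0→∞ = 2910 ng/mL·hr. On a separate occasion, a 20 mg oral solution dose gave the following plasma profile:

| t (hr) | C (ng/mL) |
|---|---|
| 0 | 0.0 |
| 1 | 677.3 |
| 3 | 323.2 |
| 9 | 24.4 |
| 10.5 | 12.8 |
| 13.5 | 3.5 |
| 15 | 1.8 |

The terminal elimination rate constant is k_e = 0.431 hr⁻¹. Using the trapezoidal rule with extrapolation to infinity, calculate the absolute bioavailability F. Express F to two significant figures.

F = 0.84

Trapezoidal AUC_0→15 (oral solution):
  [0→1]: (0.0+677.3)/2 × 1 = 338.65
  [1→3]: (677.3+323.2)/2 × 2 = 1000.5
  [3→9]: (323.2+24.4)/2 × 6 = 1042.8
  [9→10.5]: (24.4+12.8)/2 × 1.5 = 27.9
  [10.5→13.5]: (12.8+3.5)/2 × 3 = 24.45
  [13.5→15]: (3.5+1.8)/2 × 1.5 = 3.975
  Sum = 2438.275 ng/mL·hr
Tail: C_last/k_e = 1.8/0.431 = 4.176
AUC_0→∞ (oral solution) = 2438.275 + 4.176 = 2442.451 ng/mL·hr
F = (AUC_ev/D_ev)/(AUC_iv/D_iv) = (2442.451/20)/(2910/20) = 122.12255/145.5 = 0.8393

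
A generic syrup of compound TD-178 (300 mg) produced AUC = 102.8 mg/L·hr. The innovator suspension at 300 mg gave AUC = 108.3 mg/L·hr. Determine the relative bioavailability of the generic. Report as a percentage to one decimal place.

F_rel = 94.9%

F_rel = (AUC_test/D_test) / (AUC_ref/D_ref)
      = (102.8/300) / (108.3/300)
      = 0.342667 / 0.361 = 0.9492 = 94.92%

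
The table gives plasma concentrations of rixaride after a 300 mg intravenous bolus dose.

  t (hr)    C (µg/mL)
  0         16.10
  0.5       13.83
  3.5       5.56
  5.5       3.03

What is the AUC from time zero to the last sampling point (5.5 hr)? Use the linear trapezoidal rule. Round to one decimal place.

Trapezoidal AUC_0→5.5:
  [0→0.5]: (16.10+13.83)/2 × 0.5 = 7.4825
  [0.5→3.5]: (13.83+5.56)/2 × 3 = 29.085
  [3.5→5.5]: (5.56+3.03)/2 × 2 = 8.59
  Sum = 45.1575 µg/mL·hr

AUC = 45.2 µg/mL·hr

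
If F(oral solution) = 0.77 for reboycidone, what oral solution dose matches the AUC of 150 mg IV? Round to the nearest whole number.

D_oral = 195 mg

For equal systemic exposure: F × D_ev = D_iv
D_ev = D_iv / F = 150 / 0.77 = 194.805 mg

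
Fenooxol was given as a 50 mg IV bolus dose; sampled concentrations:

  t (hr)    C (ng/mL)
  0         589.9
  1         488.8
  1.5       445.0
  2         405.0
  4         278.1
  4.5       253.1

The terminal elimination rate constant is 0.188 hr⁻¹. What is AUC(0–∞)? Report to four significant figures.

AUC = 3147 ng/mL·hr

Trapezoidal AUC_0→4.5:
  [0→1]: (589.9+488.8)/2 × 1 = 539.35
  [1→1.5]: (488.8+445.0)/2 × 0.5 = 233.45
  [1.5→2]: (445.0+405.0)/2 × 0.5 = 212.5
  [2→4]: (405.0+278.1)/2 × 2 = 683.1
  [4→4.5]: (278.1+253.1)/2 × 0.5 = 132.8
  Sum = 1801.2 ng/mL·hr
Extrapolated tail: C_last / k_e = 253.1 / 0.188 = 1346.277
AUC_0→∞ = 1801.2 + 1346.277 = 3147.477 ng/mL·hr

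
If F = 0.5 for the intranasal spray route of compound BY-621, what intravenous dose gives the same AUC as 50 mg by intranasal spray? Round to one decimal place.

D_iv = 25.0 mg

Systemic exposure from an extravascular dose = F × D_ev, so the equivalent IV dose is F × D_ev.
D_iv = F × D_ev = 0.5 × 50 = 25 mg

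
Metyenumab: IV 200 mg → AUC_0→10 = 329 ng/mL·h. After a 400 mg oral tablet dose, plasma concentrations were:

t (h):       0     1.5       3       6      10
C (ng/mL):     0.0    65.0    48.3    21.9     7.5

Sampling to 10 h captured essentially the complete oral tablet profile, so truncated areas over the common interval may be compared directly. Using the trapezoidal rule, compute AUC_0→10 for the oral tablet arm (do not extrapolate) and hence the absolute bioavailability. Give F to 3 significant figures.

F = 0.453

Trapezoidal AUC_0→10 (oral tablet):
  [0→1.5]: (0.0+65.0)/2 × 1.5 = 48.75
  [1.5→3]: (65.0+48.3)/2 × 1.5 = 84.975
  [3→6]: (48.3+21.9)/2 × 3 = 105.3
  [6→10]: (21.9+7.5)/2 × 4 = 58.8
  Sum = 297.825 ng/mL·h
F = (AUC_ev/D_ev)/(AUC_iv/D_iv) = (297.825/400)/(329/200) = 0.7445625/1.645 = 0.4526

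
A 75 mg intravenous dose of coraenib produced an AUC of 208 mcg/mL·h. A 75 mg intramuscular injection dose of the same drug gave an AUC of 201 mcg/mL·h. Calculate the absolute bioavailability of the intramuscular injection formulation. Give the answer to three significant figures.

F = 0.966

F = (AUC_ev / D_ev) / (AUC_iv / D_iv)
  = (201/75) / (208/75)
  = 2.68 / 2.77333 = 0.9663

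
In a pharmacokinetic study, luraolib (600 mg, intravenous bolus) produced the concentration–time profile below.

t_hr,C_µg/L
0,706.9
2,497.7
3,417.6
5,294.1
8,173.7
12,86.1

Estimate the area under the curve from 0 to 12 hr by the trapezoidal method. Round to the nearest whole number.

AUC = 3595 µg/L·hr

Trapezoidal AUC_0→12:
  [0→2]: (706.9+497.7)/2 × 2 = 1204.6
  [2→3]: (497.7+417.6)/2 × 1 = 457.65
  [3→5]: (417.6+294.1)/2 × 2 = 711.7
  [5→8]: (294.1+173.7)/2 × 3 = 701.7
  [8→12]: (173.7+86.1)/2 × 4 = 519.6
  Sum = 3595.25 µg/L·hr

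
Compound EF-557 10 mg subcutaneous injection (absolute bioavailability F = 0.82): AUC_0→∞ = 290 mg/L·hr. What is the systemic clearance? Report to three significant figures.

CL = 0.0283 L/hr

CL = F × Dose / AUC_0→∞
   = 0.82 × 10 / 290 = 0.0282759 L/hr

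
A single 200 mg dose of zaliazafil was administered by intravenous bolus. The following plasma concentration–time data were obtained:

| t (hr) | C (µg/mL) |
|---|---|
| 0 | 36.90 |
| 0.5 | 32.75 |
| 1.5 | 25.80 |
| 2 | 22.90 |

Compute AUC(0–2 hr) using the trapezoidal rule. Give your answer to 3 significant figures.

AUC = 58.9 µg/mL·hr

Trapezoidal AUC_0→2:
  [0→0.5]: (36.90+32.75)/2 × 0.5 = 17.4125
  [0.5→1.5]: (32.75+25.80)/2 × 1 = 29.275
  [1.5→2]: (25.80+22.90)/2 × 0.5 = 12.175
  Sum = 58.8625 µg/mL·hr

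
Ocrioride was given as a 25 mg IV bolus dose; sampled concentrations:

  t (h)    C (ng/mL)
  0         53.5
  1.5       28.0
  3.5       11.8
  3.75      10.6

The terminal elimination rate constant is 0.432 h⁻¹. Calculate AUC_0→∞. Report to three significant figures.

AUC = 128 ng/mL·h

Trapezoidal AUC_0→3.75:
  [0→1.5]: (53.5+28.0)/2 × 1.5 = 61.125
  [1.5→3.5]: (28.0+11.8)/2 × 2 = 39.8
  [3.5→3.75]: (11.8+10.6)/2 × 0.25 = 2.8
  Sum = 103.725 ng/mL·h
Extrapolated tail: C_last / k_e = 10.6 / 0.432 = 24.537
AUC_0→∞ = 103.725 + 24.537 = 128.262 ng/mL·h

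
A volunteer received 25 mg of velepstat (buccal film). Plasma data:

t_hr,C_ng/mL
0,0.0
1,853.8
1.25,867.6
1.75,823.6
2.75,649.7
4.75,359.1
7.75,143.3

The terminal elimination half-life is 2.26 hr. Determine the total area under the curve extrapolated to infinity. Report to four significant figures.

Trapezoidal AUC_0→7.75:
  [0→1]: (0.0+853.8)/2 × 1 = 426.9
  [1→1.25]: (853.8+867.6)/2 × 0.25 = 215.175
  [1.25→1.75]: (867.6+823.6)/2 × 0.5 = 422.8
  [1.75→2.75]: (823.6+649.7)/2 × 1 = 736.65
  [2.75→4.75]: (649.7+359.1)/2 × 2 = 1008.8
  [4.75→7.75]: (359.1+143.3)/2 × 3 = 753.6
  Sum = 3563.925 ng/mL·hr
k_e = ln2 / t½ = 0.693147 / 2.26 = 0.3067 hr^-1
Extrapolated tail: C_last / k_e = 143.3 / 0.3067 = 467.232
AUC_0→∞ = 3563.925 + 467.232 = 4031.157 ng/mL·hr

AUC = 4031 ng/mL·hr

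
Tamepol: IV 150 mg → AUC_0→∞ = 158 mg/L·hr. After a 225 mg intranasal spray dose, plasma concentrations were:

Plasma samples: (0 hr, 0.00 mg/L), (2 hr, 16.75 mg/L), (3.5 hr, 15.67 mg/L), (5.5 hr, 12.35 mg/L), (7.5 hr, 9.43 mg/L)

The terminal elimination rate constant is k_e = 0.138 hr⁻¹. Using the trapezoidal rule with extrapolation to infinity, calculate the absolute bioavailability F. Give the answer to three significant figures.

F = 0.672

Trapezoidal AUC_0→7.5 (intranasal spray):
  [0→2]: (0.00+16.75)/2 × 2 = 16.75
  [2→3.5]: (16.75+15.67)/2 × 1.5 = 24.315
  [3.5→5.5]: (15.67+12.35)/2 × 2 = 28.02
  [5.5→7.5]: (12.35+9.43)/2 × 2 = 21.78
  Sum = 90.865 mg/L·hr
Tail: C_last/k_e = 9.43/0.138 = 68.333
AUC_0→∞ (intranasal spray) = 90.865 + 68.333 = 159.198 mg/L·hr
F = (AUC_ev/D_ev)/(AUC_iv/D_iv) = (159.198/225)/(158/150) = 0.707547/1.05333 = 0.6717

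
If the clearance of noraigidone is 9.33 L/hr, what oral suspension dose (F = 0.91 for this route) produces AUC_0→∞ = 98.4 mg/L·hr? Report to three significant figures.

Dose = 1010 mg

Dose = CL × AUC_0→∞ / F
     = 9.33 × 98.4 / 0.91 = 1008.87 mg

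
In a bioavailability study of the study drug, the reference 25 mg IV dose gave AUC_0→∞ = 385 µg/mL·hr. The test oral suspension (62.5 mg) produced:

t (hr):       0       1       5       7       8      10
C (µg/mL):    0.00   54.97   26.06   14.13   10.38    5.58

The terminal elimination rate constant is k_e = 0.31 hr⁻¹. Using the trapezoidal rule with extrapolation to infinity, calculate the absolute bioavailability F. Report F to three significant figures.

F = 0.287

Trapezoidal AUC_0→10 (oral suspension):
  [0→1]: (0.00+54.97)/2 × 1 = 27.485
  [1→5]: (54.97+26.06)/2 × 4 = 162.06
  [5→7]: (26.06+14.13)/2 × 2 = 40.19
  [7→8]: (14.13+10.38)/2 × 1 = 12.255
  [8→10]: (10.38+5.58)/2 × 2 = 15.96
  Sum = 257.95 µg/mL·hr
Tail: C_last/k_e = 5.58/0.31 = 18.000
AUC_0→∞ (oral suspension) = 257.95 + 18.000 = 275.95 µg/mL·hr
F = (AUC_ev/D_ev)/(AUC_iv/D_iv) = (275.95/62.5)/(385/25) = 4.4152/15.4 = 0.2867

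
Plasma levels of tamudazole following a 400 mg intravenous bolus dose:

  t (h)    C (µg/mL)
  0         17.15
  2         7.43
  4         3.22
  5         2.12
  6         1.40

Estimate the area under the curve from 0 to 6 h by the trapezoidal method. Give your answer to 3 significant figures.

AUC = 39.7 µg/mL·h

Trapezoidal AUC_0→6:
  [0→2]: (17.15+7.43)/2 × 2 = 24.58
  [2→4]: (7.43+3.22)/2 × 2 = 10.65
  [4→5]: (3.22+2.12)/2 × 1 = 2.67
  [5→6]: (2.12+1.40)/2 × 1 = 1.76
  Sum = 39.66 µg/mL·h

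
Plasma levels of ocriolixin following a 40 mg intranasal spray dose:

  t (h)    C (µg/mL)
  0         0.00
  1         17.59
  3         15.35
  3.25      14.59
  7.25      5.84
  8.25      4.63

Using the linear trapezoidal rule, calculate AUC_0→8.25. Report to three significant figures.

AUC = 91.6 µg/mL·h

Trapezoidal AUC_0→8.25:
  [0→1]: (0.00+17.59)/2 × 1 = 8.795
  [1→3]: (17.59+15.35)/2 × 2 = 32.94
  [3→3.25]: (15.35+14.59)/2 × 0.25 = 3.7425
  [3.25→7.25]: (14.59+5.84)/2 × 4 = 40.86
  [7.25→8.25]: (5.84+4.63)/2 × 1 = 5.235
  Sum = 91.5725 µg/mL·h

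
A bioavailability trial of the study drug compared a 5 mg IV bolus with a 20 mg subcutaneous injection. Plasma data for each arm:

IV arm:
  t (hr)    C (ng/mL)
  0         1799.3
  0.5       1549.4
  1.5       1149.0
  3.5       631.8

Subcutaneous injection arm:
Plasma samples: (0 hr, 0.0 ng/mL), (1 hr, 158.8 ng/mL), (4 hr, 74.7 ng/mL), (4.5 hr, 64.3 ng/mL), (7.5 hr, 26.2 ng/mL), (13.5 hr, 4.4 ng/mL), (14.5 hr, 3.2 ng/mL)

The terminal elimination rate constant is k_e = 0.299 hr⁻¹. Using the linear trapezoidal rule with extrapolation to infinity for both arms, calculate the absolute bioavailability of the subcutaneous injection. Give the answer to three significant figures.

F = 0.0290

Trapezoidal AUC_0→3.5 (IV):
  [0→0.5]: (1799.3+1549.4)/2 × 0.5 = 837.175
  [0.5→1.5]: (1549.4+1149.0)/2 × 1 = 1349.2
  [1.5→3.5]: (1149.0+631.8)/2 × 2 = 1780.8
  Sum = 3967.175 ng/mL·hr
IV tail: 631.8/0.299 = 2113.043; AUC_iv,0→∞ = 3967.175 + 2113.043 = 6080.218 ng/mL·hr
Trapezoidal AUC_0→14.5 (subcutaneous injection):
  [0→1]: (0.0+158.8)/2 × 1 = 79.4
  [1→4]: (158.8+74.7)/2 × 3 = 350.25
  [4→4.5]: (74.7+64.3)/2 × 0.5 = 34.75
  [4.5→7.5]: (64.3+26.2)/2 × 3 = 135.75
  [7.5→13.5]: (26.2+4.4)/2 × 6 = 91.8
  [13.5→14.5]: (4.4+3.2)/2 × 1 = 3.8
  Sum = 695.75 ng/mL·hr
subcutaneous injection tail: 3.2/0.299 = 10.702; AUC_ev,0→∞ = 695.75 + 10.702 = 706.452 ng/mL·hr
F = (AUC_ev/D_ev)/(AUC_iv/D_iv) = (706.452/20)/(6080.218/5) = 35.3226/1216.0436 = 0.0290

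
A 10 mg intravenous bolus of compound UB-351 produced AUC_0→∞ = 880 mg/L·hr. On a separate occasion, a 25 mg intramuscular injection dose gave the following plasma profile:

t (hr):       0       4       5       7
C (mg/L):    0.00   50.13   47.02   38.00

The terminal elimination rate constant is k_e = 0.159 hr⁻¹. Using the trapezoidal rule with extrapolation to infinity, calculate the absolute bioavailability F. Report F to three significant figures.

Trapezoidal AUC_0→7 (intramuscular injection):
  [0→4]: (0.00+50.13)/2 × 4 = 100.26
  [4→5]: (50.13+47.02)/2 × 1 = 48.575
  [5→7]: (47.02+38.00)/2 × 2 = 85.02
  Sum = 233.855 mg/L·hr
Tail: C_last/k_e = 38.00/0.159 = 238.994
AUC_0→∞ (intramuscular injection) = 233.855 + 238.994 = 472.849 mg/L·hr
F = (AUC_ev/D_ev)/(AUC_iv/D_iv) = (472.849/25)/(880/10) = 18.91396/88 = 0.2149

F = 0.215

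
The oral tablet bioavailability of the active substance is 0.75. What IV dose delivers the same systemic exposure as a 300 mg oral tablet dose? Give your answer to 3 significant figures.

Systemic exposure from an extravascular dose = F × D_ev, so the equivalent IV dose is F × D_ev.
D_iv = F × D_ev = 0.75 × 300 = 225 mg

D_iv = 225 mg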